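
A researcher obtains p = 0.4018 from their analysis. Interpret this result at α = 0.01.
Since p = 0.4018 > α = 0.01, fail to reject H₀.
There is insufficient evidence to reject the null hypothesis; the result is not statistically significant at the 0.01 level.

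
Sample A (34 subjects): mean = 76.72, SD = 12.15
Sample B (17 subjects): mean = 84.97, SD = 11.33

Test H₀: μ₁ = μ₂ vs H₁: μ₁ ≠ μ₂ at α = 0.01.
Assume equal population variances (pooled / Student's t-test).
Student's two-sample t-test (equal variances):
H₀: μ₁ = μ₂
H₁: μ₁ ≠ μ₂
df = n₁ + n₂ - 2 = 49
Pooled variance s_p² = [(n₁-1)s₁² + (n₂-1)s₂²] / (n₁ + n₂ - 2) = [(33)(12.15²) + (16)(11.33²)] / 49 = 141.3356
SE = √(s_p²(1/n₁ + 1/n₂)) = √(141.3356 × (1/34 + 1/17)) = 3.5314
t = (x̄₁ - x̄₂) / SE = (76.72 - 84.97) / 3.5314 = -8.25 / 3.5314 = -2.336
p-value = 0.0236

Since p-value > α = 0.01, we fail to reject H₀.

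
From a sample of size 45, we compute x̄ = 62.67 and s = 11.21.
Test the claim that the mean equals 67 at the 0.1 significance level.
One-sample t-test:
H₀: μ = 67
H₁: μ ≠ 67
df = n - 1 = 44
t = (x̄ - μ₀) / (s/√n) = (62.67 - 67) / (11.21/√45) = -2.591
p-value = 0.0129

Since p-value < α = 0.1, we reject H₀.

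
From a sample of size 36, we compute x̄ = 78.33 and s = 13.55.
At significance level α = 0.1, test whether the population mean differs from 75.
One-sample t-test:
H₀: μ = 75
H₁: μ ≠ 75
df = n - 1 = 35
t = (x̄ - μ₀) / (s/√n) = (78.33 - 75) / (13.55/√36) = 1.475
p-value = 0.1493

Since p-value > α = 0.1, we fail to reject H₀.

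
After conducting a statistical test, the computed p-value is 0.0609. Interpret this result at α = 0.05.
Since p = 0.0609 > α = 0.05, fail to reject H₀.
There is insufficient evidence to reject the null hypothesis; the result is not statistically significant at the 0.05 level.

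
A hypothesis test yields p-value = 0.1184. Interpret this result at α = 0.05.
Since p = 0.1184 > α = 0.05, fail to reject H₀.
There is insufficient evidence to reject the null hypothesis; the result is not statistically significant at the 0.05 level.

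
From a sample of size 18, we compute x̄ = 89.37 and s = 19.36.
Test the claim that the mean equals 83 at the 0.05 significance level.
One-sample t-test:
H₀: μ = 83
H₁: μ ≠ 83
df = n - 1 = 17
t = (x̄ - μ₀) / (s/√n) = (89.37 - 83) / (19.36/√18) = 1.396
p-value = 0.1807

Since p-value > α = 0.05, we fail to reject H₀.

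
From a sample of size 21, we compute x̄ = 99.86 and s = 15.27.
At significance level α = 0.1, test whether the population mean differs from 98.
One-sample t-test:
H₀: μ = 98
H₁: μ ≠ 98
df = n - 1 = 20
t = (x̄ - μ₀) / (s/√n) = (99.86 - 98) / (15.27/√21) = 0.558
p-value = 0.5829

Since p-value > α = 0.1, we fail to reject H₀.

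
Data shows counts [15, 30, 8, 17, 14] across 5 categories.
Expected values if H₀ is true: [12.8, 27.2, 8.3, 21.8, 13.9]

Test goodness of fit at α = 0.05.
Chi-square goodness of fit test:
H₀: observed counts match expected distribution
H₁: observed counts differ from expected distribution
df = k - 1 = 4
χ² = Σ(O - E)²/E
   = (15 - 12.8)²/12.8 + (30 - 27.2)²/27.2 + (8 - 8.3)²/8.3 + (17 - 21.8)²/21.8 + (14 - 13.9)²/13.9
   = 0.378 + 0.288 + 0.011 + 1.057 + 0.001
   = 1.73
p-value = 0.7844

Since p-value > α = 0.05, we fail to reject H₀.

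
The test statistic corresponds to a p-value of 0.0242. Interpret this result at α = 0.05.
Since p = 0.0242 < α = 0.05, reject H₀.
There is sufficient evidence to reject the null hypothesis; the result is statistically significant at the 0.05 level.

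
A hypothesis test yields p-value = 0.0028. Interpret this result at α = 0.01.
Since p = 0.0028 < α = 0.01, reject H₀.
There is sufficient evidence to reject the null hypothesis; the result is statistically significant at the 0.01 level.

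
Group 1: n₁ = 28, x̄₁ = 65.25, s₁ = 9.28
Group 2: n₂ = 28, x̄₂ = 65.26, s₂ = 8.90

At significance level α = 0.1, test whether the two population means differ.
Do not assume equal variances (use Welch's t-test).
Welch's two-sample t-test:
H₀: μ₁ = μ₂
H₁: μ₁ ≠ μ₂
s₁²/n₁ = 9.28²/28 = 3.0757,  s₂²/n₂ = 8.90²/28 = 2.8289
SE = √(s₁²/n₁ + s₂²/n₂) = √(3.0757 + 2.8289) = 2.4299
df (Welch-Satterthwaite) = (s₁²/n₁ + s₂²/n₂)² / [(s₁²/n₁)²/(n₁-1) + (s₂²/n₂)²/(n₂-1)] ≈ 53.91
t = (x̄₁ - x̄₂) / SE = (65.25 - 65.26) / 2.4299 = -0.01 / 2.4299 = -0.004
p-value = 0.9967

Since p-value > α = 0.1, we fail to reject H₀.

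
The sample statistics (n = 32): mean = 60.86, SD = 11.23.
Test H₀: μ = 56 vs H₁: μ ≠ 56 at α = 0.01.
One-sample t-test:
H₀: μ = 56
H₁: μ ≠ 56
df = n - 1 = 31
t = (x̄ - μ₀) / (s/√n) = (60.86 - 56) / (11.23/√32) = 2.448
p-value = 0.0202

Since p-value > α = 0.01, we fail to reject H₀.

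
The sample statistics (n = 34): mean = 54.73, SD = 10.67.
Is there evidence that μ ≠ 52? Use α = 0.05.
One-sample t-test:
H₀: μ = 52
H₁: μ ≠ 52
df = n - 1 = 33
t = (x̄ - μ₀) / (s/√n) = (54.73 - 52) / (10.67/√34) = 1.492
p-value = 0.1452

Since p-value > α = 0.05, we fail to reject H₀.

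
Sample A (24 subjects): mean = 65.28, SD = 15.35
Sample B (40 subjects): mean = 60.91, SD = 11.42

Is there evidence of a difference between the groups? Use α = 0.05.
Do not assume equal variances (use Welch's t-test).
Welch's two-sample t-test:
H₀: μ₁ = μ₂
H₁: μ₁ ≠ μ₂
s₁²/n₁ = 15.35²/24 = 9.8176,  s₂²/n₂ = 11.42²/40 = 3.2604
SE = √(s₁²/n₁ + s₂²/n₂) = √(9.8176 + 3.2604) = 3.6164
df (Welch-Satterthwaite) = (s₁²/n₁ + s₂²/n₂)² / [(s₁²/n₁)²/(n₁-1) + (s₂²/n₂)²/(n₂-1)] ≈ 38.32
t = (x̄₁ - x̄₂) / SE = (65.28 - 60.91) / 3.6164 = 4.37 / 3.6164 = 1.208
p-value = 0.2343

Since p-value > α = 0.05, we fail to reject H₀.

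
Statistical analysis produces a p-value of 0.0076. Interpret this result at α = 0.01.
Since p = 0.0076 < α = 0.01, reject H₀.
There is sufficient evidence to reject the null hypothesis; the result is statistically significant at the 0.01 level.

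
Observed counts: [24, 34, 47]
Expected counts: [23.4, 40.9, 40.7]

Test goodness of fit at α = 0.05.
Chi-square goodness of fit test:
H₀: observed counts match expected distribution
H₁: observed counts differ from expected distribution
df = k - 1 = 2
χ² = Σ(O - E)²/E
   = (24 - 23.4)²/23.4 + (34 - 40.9)²/40.9 + (47 - 40.7)²/40.7
   = 0.015 + 1.164 + 0.975
   = 2.15
p-value = 0.3405

Since p-value > α = 0.05, we fail to reject H₀.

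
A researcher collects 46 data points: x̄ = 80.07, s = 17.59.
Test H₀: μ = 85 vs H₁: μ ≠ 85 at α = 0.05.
One-sample t-test:
H₀: μ = 85
H₁: μ ≠ 85
df = n - 1 = 45
t = (x̄ - μ₀) / (s/√n) = (80.07 - 85) / (17.59/√46) = -1.901
p-value = 0.0637

Since p-value > α = 0.05, we fail to reject H₀.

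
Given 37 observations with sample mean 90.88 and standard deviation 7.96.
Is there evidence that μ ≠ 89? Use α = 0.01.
One-sample t-test:
H₀: μ = 89
H₁: μ ≠ 89
df = n - 1 = 36
t = (x̄ - μ₀) / (s/√n) = (90.88 - 89) / (7.96/√37) = 1.437
p-value = 0.1595

Since p-value > α = 0.01, we fail to reject H₀.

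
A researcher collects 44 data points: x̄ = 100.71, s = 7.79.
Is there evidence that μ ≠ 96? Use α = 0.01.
One-sample t-test:
H₀: μ = 96
H₁: μ ≠ 96
df = n - 1 = 43
t = (x̄ - μ₀) / (s/√n) = (100.71 - 96) / (7.79/√44) = 4.011
p-value = 0.0002

Since p-value < α = 0.01, we reject H₀.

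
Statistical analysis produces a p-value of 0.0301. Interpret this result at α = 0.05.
Since p = 0.0301 < α = 0.05, reject H₀.
There is sufficient evidence to reject the null hypothesis; the result is statistically significant at the 0.05 level.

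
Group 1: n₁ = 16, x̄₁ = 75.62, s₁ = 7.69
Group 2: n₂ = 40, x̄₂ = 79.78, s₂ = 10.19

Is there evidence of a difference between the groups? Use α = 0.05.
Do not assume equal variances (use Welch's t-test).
Welch's two-sample t-test:
H₀: μ₁ = μ₂
H₁: μ₁ ≠ μ₂
s₁²/n₁ = 7.69²/16 = 3.6960,  s₂²/n₂ = 10.19²/40 = 2.5959
SE = √(s₁²/n₁ + s₂²/n₂) = √(3.6960 + 2.5959) = 2.5084
df (Welch-Satterthwaite) = (s₁²/n₁ + s₂²/n₂)² / [(s₁²/n₁)²/(n₁-1) + (s₂²/n₂)²/(n₂-1)] ≈ 36.54
t = (x̄₁ - x̄₂) / SE = (75.62 - 79.78) / 2.5084 = -4.16 / 2.5084 = -1.658
p-value = 0.1058

Since p-value > α = 0.05, we fail to reject H₀.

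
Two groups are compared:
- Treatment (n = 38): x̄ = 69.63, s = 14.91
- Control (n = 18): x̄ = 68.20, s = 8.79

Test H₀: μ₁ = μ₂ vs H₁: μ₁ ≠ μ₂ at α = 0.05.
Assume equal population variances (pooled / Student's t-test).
Student's two-sample t-test (equal variances):
H₀: μ₁ = μ₂
H₁: μ₁ ≠ μ₂
df = n₁ + n₂ - 2 = 54
Pooled variance s_p² = [(n₁-1)s₁² + (n₂-1)s₂²] / (n₁ + n₂ - 2) = [(37)(14.91²) + (17)(8.79²)] / 54 = 176.6461
SE = √(s_p²(1/n₁ + 1/n₂)) = √(176.6461 × (1/38 + 1/18)) = 3.8029
t = (x̄₁ - x̄₂) / SE = (69.63 - 68.20) / 3.8029 = 1.43 / 3.8029 = 0.376
p-value = 0.7084

Since p-value > α = 0.05, we fail to reject H₀.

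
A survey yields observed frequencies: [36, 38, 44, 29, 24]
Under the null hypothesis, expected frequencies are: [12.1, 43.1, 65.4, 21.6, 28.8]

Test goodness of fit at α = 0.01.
Chi-square goodness of fit test:
H₀: observed counts match expected distribution
H₁: observed counts differ from expected distribution
df = k - 1 = 4
χ² = Σ(O - E)²/E
   = (36 - 12.1)²/12.1 + (38 - 43.1)²/43.1 + (44 - 65.4)²/65.4 + (29 - 21.6)²/21.6 + (24 - 28.8)²/28.8
   = 47.207 + 0.603 + 7.002 + 2.535 + 0.800
   = 58.15
p-value < 0.0001

Since p-value < α = 0.01, we reject H₀.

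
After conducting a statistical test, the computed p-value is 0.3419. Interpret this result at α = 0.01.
Since p = 0.3419 > α = 0.01, fail to reject H₀.
There is insufficient evidence to reject the null hypothesis; the result is not statistically significant at the 0.01 level.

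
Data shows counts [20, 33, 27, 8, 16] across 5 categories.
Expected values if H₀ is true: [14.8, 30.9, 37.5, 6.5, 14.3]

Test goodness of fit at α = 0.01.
Chi-square goodness of fit test:
H₀: observed counts match expected distribution
H₁: observed counts differ from expected distribution
df = k - 1 = 4
χ² = Σ(O - E)²/E
   = (20 - 14.8)²/14.8 + (33 - 30.9)²/30.9 + (27 - 37.5)²/37.5 + (8 - 6.5)²/6.5 + (16 - 14.3)²/14.3
   = 1.827 + 0.143 + 2.940 + 0.346 + 0.202
   = 5.46
p-value = 0.2434

Since p-value > α = 0.01, we fail to reject H₀.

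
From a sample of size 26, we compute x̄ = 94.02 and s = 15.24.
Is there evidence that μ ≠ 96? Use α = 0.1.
One-sample t-test:
H₀: μ = 96
H₁: μ ≠ 96
df = n - 1 = 25
t = (x̄ - μ₀) / (s/√n) = (94.02 - 96) / (15.24/√26) = -0.662
p-value = 0.5137

Since p-value > α = 0.1, we fail to reject H₀.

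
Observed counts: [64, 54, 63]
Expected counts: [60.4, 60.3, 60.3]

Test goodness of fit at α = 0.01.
Chi-square goodness of fit test:
H₀: observed counts match expected distribution
H₁: observed counts differ from expected distribution
df = k - 1 = 2
χ² = Σ(O - E)²/E
   = (64 - 60.4)²/60.4 + (54 - 60.3)²/60.3 + (63 - 60.3)²/60.3
   = 0.215 + 0.658 + 0.121
   = 0.99
p-value = 0.6085

Since p-value > α = 0.01, we fail to reject H₀.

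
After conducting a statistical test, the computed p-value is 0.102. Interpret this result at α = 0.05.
Since p = 0.102 > α = 0.05, fail to reject H₀.
There is insufficient evidence to reject the null hypothesis; the result is not statistically significant at the 0.05 level.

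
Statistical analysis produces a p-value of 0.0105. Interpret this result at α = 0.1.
Since p = 0.0105 < α = 0.1, reject H₀.
There is sufficient evidence to reject the null hypothesis; the result is statistically significant at the 0.1 level.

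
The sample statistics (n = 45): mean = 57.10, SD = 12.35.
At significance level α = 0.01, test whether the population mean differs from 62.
One-sample t-test:
H₀: μ = 62
H₁: μ ≠ 62
df = n - 1 = 44
t = (x̄ - μ₀) / (s/√n) = (57.10 - 62) / (12.35/√45) = -2.662
p-value = 0.0108

Since p-value > α = 0.01, we fail to reject H₀.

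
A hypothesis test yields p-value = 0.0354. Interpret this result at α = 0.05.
Since p = 0.0354 < α = 0.05, reject H₀.
There is sufficient evidence to reject the null hypothesis; the result is statistically significant at the 0.05 level.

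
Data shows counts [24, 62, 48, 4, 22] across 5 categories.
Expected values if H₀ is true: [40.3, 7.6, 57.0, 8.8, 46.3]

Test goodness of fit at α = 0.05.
Chi-square goodness of fit test:
H₀: observed counts match expected distribution
H₁: observed counts differ from expected distribution
df = k - 1 = 4
χ² = Σ(O - E)²/E
   = (24 - 40.3)²/40.3 + (62 - 7.6)²/7.6 + (48 - 57.0)²/57.0 + (4 - 8.8)²/8.8 + (22 - 46.3)²/46.3
   = 6.593 + 389.389 + 1.421 + 2.618 + 12.754
   = 412.78
p-value < 0.0001

Since p-value < α = 0.05, we reject H₀.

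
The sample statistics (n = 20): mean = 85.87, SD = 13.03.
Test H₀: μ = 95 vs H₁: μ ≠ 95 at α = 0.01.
One-sample t-test:
H₀: μ = 95
H₁: μ ≠ 95
df = n - 1 = 19
t = (x̄ - μ₀) / (s/√n) = (85.87 - 95) / (13.03/√20) = -3.134
p-value = 0.0055

Since p-value < α = 0.01, we reject H₀.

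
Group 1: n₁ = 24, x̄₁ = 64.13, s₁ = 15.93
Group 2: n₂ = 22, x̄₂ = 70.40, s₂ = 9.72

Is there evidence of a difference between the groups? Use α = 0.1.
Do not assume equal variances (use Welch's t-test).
Welch's two-sample t-test:
H₀: μ₁ = μ₂
H₁: μ₁ ≠ μ₂
s₁²/n₁ = 15.93²/24 = 10.5735,  s₂²/n₂ = 9.72²/22 = 4.2945
SE = √(s₁²/n₁ + s₂²/n₂) = √(10.5735 + 4.2945) = 3.8559
df (Welch-Satterthwaite) = (s₁²/n₁ + s₂²/n₂)² / [(s₁²/n₁)²/(n₁-1) + (s₂²/n₂)²/(n₂-1)] ≈ 38.52
t = (x̄₁ - x̄₂) / SE = (64.13 - 70.40) / 3.8559 = -6.27 / 3.8559 = -1.626
p-value = 0.1121

Since p-value > α = 0.1, we fail to reject H₀.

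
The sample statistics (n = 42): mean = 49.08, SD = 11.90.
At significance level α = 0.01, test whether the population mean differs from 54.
One-sample t-test:
H₀: μ = 54
H₁: μ ≠ 54
df = n - 1 = 41
t = (x̄ - μ₀) / (s/√n) = (49.08 - 54) / (11.90/√42) = -2.679
p-value = 0.0106

Since p-value > α = 0.01, we fail to reject H₀.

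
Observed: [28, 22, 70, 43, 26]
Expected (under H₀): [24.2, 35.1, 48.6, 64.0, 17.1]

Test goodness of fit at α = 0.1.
Chi-square goodness of fit test:
H₀: observed counts match expected distribution
H₁: observed counts differ from expected distribution
df = k - 1 = 4
χ² = Σ(O - E)²/E
   = (28 - 24.2)²/24.2 + (22 - 35.1)²/35.1 + (70 - 48.6)²/48.6 + (43 - 64.0)²/64.0 + (26 - 17.1)²/17.1
   = 0.597 + 4.889 + 9.423 + 6.891 + 4.632
   = 26.43
p-value < 0.0001

Since p-value < α = 0.1, we reject H₀.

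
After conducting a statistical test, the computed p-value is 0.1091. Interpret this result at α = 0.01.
Since p = 0.1091 > α = 0.01, fail to reject H₀.
There is insufficient evidence to reject the null hypothesis; the result is not statistically significant at the 0.01 level.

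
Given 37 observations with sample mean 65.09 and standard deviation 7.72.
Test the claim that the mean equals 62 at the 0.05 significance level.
One-sample t-test:
H₀: μ = 62
H₁: μ ≠ 62
df = n - 1 = 36
t = (x̄ - μ₀) / (s/√n) = (65.09 - 62) / (7.72/√37) = 2.435
p-value = 0.0200

Since p-value < α = 0.05, we reject H₀.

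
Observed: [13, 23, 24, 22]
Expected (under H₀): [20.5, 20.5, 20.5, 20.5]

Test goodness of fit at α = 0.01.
Chi-square goodness of fit test:
H₀: observed counts match expected distribution
H₁: observed counts differ from expected distribution
df = k - 1 = 3
χ² = Σ(O - E)²/E
   = (13 - 20.5)²/20.5 + (23 - 20.5)²/20.5 + (24 - 20.5)²/20.5 + (22 - 20.5)²/20.5
   = 2.744 + 0.305 + 0.598 + 0.110
   = 3.76
p-value = 0.2890

Since p-value > α = 0.01, we fail to reject H₀.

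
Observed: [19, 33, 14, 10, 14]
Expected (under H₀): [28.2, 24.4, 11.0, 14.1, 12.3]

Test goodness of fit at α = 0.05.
Chi-square goodness of fit test:
H₀: observed counts match expected distribution
H₁: observed counts differ from expected distribution
df = k - 1 = 4
χ² = Σ(O - E)²/E
   = (19 - 28.2)²/28.2 + (33 - 24.4)²/24.4 + (14 - 11.0)²/11.0 + (10 - 14.1)²/14.1 + (14 - 12.3)²/12.3
   = 3.001 + 3.031 + 0.818 + 1.192 + 0.235
   = 8.28
p-value = 0.0819

Since p-value > α = 0.05, we fail to reject H₀.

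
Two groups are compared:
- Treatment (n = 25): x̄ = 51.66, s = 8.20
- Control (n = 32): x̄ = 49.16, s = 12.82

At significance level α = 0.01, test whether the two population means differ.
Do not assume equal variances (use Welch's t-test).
Welch's two-sample t-test:
H₀: μ₁ = μ₂
H₁: μ₁ ≠ μ₂
s₁²/n₁ = 8.20²/25 = 2.6896,  s₂²/n₂ = 12.82²/32 = 5.1360
SE = √(s₁²/n₁ + s₂²/n₂) = √(2.6896 + 5.1360) = 2.7974
df (Welch-Satterthwaite) = (s₁²/n₁ + s₂²/n₂)² / [(s₁²/n₁)²/(n₁-1) + (s₂²/n₂)²/(n₂-1)] ≈ 53.14
t = (x̄₁ - x̄₂) / SE = (51.66 - 49.16) / 2.7974 = 2.50 / 2.7974 = 0.894
p-value = 0.3755

Since p-value > α = 0.01, we fail to reject H₀.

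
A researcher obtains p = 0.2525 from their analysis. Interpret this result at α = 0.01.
Since p = 0.2525 > α = 0.01, fail to reject H₀.
There is insufficient evidence to reject the null hypothesis; the result is not statistically significant at the 0.01 level.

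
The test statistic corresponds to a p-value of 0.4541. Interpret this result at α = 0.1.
Since p = 0.4541 > α = 0.1, fail to reject H₀.
There is insufficient evidence to reject the null hypothesis; the result is not statistically significant at the 0.1 level.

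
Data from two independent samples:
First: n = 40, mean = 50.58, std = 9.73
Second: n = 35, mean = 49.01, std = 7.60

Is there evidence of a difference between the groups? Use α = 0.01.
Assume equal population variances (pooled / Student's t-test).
Student's two-sample t-test (equal variances):
H₀: μ₁ = μ₂
H₁: μ₁ ≠ μ₂
df = n₁ + n₂ - 2 = 73
Pooled variance s_p² = [(n₁-1)s₁² + (n₂-1)s₂²] / (n₁ + n₂ - 2) = [(39)(9.73²) + (34)(7.60²)] / 73 = 77.4806
SE = √(s_p²(1/n₁ + 1/n₂)) = √(77.4806 × (1/40 + 1/35)) = 2.0373
t = (x̄₁ - x̄₂) / SE = (50.58 - 49.01) / 2.0373 = 1.57 / 2.0373 = 0.771
p-value = 0.4434

Since p-value > α = 0.01, we fail to reject H₀.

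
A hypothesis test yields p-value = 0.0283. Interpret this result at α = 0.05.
Since p = 0.0283 < α = 0.05, reject H₀.
There is sufficient evidence to reject the null hypothesis; the result is statistically significant at the 0.05 level.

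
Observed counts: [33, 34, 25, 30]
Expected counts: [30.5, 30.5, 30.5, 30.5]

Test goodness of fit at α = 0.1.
Chi-square goodness of fit test:
H₀: observed counts match expected distribution
H₁: observed counts differ from expected distribution
df = k - 1 = 3
χ² = Σ(O - E)²/E
   = (33 - 30.5)²/30.5 + (34 - 30.5)²/30.5 + (25 - 30.5)²/30.5 + (30 - 30.5)²/30.5
   = 0.205 + 0.402 + 0.992 + 0.008
   = 1.61
p-value = 0.6579

Since p-value > α = 0.1, we fail to reject H₀.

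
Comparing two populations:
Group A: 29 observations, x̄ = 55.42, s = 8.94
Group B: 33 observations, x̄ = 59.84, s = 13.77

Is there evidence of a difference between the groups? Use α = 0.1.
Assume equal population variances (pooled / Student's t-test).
Student's two-sample t-test (equal variances):
H₀: μ₁ = μ₂
H₁: μ₁ ≠ μ₂
df = n₁ + n₂ - 2 = 60
Pooled variance s_p² = [(n₁-1)s₁² + (n₂-1)s₂²] / (n₁ + n₂ - 2) = [(28)(8.94²) + (32)(13.77²)] / 60 = 138.4246
SE = √(s_p²(1/n₁ + 1/n₂)) = √(138.4246 × (1/29 + 1/33)) = 2.9947
t = (x̄₁ - x̄₂) / SE = (55.42 - 59.84) / 2.9947 = -4.42 / 2.9947 = -1.476
p-value = 0.1452

Since p-value > α = 0.1, we fail to reject H₀.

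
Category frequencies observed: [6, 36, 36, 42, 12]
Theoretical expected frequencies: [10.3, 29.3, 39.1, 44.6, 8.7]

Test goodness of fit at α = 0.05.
Chi-square goodness of fit test:
H₀: observed counts match expected distribution
H₁: observed counts differ from expected distribution
df = k - 1 = 4
χ² = Σ(O - E)²/E
   = (6 - 10.3)²/10.3 + (36 - 29.3)²/29.3 + (36 - 39.1)²/39.1 + (42 - 44.6)²/44.6 + (12 - 8.7)²/8.7
   = 1.795 + 1.532 + 0.246 + 0.152 + 1.252
   = 4.98
p-value = 0.2897

Since p-value > α = 0.05, we fail to reject H₀.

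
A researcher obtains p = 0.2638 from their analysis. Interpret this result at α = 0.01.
Since p = 0.2638 > α = 0.01, fail to reject H₀.
There is insufficient evidence to reject the null hypothesis; the result is not statistically significant at the 0.01 level.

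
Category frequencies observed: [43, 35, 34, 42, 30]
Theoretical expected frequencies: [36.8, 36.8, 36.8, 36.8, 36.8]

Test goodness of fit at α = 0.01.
Chi-square goodness of fit test:
H₀: observed counts match expected distribution
H₁: observed counts differ from expected distribution
df = k - 1 = 4
χ² = Σ(O - E)²/E
   = (43 - 36.8)²/36.8 + (35 - 36.8)²/36.8 + (34 - 36.8)²/36.8 + (42 - 36.8)²/36.8 + (30 - 36.8)²/36.8
   = 1.045 + 0.088 + 0.213 + 0.735 + 1.257
   = 3.34
p-value = 0.5031

Since p-value > α = 0.01, we fail to reject H₀.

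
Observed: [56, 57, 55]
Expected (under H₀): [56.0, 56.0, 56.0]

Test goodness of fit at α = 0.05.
Chi-square goodness of fit test:
H₀: observed counts match expected distribution
H₁: observed counts differ from expected distribution
df = k - 1 = 2
χ² = Σ(O - E)²/E
   = (56 - 56.0)²/56.0 + (57 - 56.0)²/56.0 + (55 - 56.0)²/56.0
   = 0.000 + 0.018 + 0.018
   = 0.04
p-value = 0.9823

Since p-value > α = 0.05, we fail to reject H₀.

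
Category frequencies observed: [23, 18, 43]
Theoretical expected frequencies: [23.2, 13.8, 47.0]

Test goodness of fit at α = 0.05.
Chi-square goodness of fit test:
H₀: observed counts match expected distribution
H₁: observed counts differ from expected distribution
df = k - 1 = 2
χ² = Σ(O - E)²/E
   = (23 - 23.2)²/23.2 + (18 - 13.8)²/13.8 + (43 - 47.0)²/47.0
   = 0.002 + 1.278 + 0.340
   = 1.62
p-value = 0.4448

Since p-value > α = 0.05, we fail to reject H₀.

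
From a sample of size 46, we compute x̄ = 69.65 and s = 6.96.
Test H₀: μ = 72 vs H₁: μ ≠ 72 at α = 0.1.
One-sample t-test:
H₀: μ = 72
H₁: μ ≠ 72
df = n - 1 = 45
t = (x̄ - μ₀) / (s/√n) = (69.65 - 72) / (6.96/√46) = -2.290
p-value = 0.0268

Since p-value < α = 0.1, we reject H₀.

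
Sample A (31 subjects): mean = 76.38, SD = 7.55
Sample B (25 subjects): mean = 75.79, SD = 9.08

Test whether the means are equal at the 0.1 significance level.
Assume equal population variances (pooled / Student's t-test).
Student's two-sample t-test (equal variances):
H₀: μ₁ = μ₂
H₁: μ₁ ≠ μ₂
df = n₁ + n₂ - 2 = 54
Pooled variance s_p² = [(n₁-1)s₁² + (n₂-1)s₂²] / (n₁ + n₂ - 2) = [(30)(7.55²) + (24)(9.08²)] / 54 = 68.3109
SE = √(s_p²(1/n₁ + 1/n₂)) = √(68.3109 × (1/31 + 1/25)) = 2.2217
t = (x̄₁ - x̄₂) / SE = (76.38 - 75.79) / 2.2217 = 0.59 / 2.2217 = 0.266
p-value = 0.7916

Since p-value > α = 0.1, we fail to reject H₀.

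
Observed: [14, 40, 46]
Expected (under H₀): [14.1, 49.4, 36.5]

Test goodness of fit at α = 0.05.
Chi-square goodness of fit test:
H₀: observed counts match expected distribution
H₁: observed counts differ from expected distribution
df = k - 1 = 2
χ² = Σ(O - E)²/E
   = (14 - 14.1)²/14.1 + (40 - 49.4)²/49.4 + (46 - 36.5)²/36.5
   = 0.001 + 1.789 + 2.473
   = 4.26
p-value = 0.1187

Since p-value > α = 0.05, we fail to reject H₀.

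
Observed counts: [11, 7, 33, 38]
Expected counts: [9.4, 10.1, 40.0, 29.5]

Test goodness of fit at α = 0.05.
Chi-square goodness of fit test:
H₀: observed counts match expected distribution
H₁: observed counts differ from expected distribution
df = k - 1 = 3
χ² = Σ(O - E)²/E
   = (11 - 9.4)²/9.4 + (7 - 10.1)²/10.1 + (33 - 40.0)²/40.0 + (38 - 29.5)²/29.5
   = 0.272 + 0.951 + 1.225 + 2.449
   = 4.90
p-value = 0.1794

Since p-value > α = 0.05, we fail to reject H₀.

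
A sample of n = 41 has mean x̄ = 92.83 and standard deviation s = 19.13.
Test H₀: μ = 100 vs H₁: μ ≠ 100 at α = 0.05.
One-sample t-test:
H₀: μ = 100
H₁: μ ≠ 100
df = n - 1 = 40
t = (x̄ - μ₀) / (s/√n) = (92.83 - 100) / (19.13/√41) = -2.400
p-value = 0.0211

Since p-value < α = 0.05, we reject H₀.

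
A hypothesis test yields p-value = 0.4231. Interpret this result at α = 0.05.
Since p = 0.4231 > α = 0.05, fail to reject H₀.
There is insufficient evidence to reject the null hypothesis; the result is not statistically significant at the 0.05 level.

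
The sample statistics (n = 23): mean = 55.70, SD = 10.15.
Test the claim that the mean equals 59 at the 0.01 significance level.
One-sample t-test:
H₀: μ = 59
H₁: μ ≠ 59
df = n - 1 = 22
t = (x̄ - μ₀) / (s/√n) = (55.70 - 59) / (10.15/√23) = -1.559
p-value = 0.1332

Since p-value > α = 0.01, we fail to reject H₀.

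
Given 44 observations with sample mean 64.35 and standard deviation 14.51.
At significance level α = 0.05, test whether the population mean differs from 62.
One-sample t-test:
H₀: μ = 62
H₁: μ ≠ 62
df = n - 1 = 43
t = (x̄ - μ₀) / (s/√n) = (64.35 - 62) / (14.51/√44) = 1.074
p-value = 0.2887

Since p-value > α = 0.05, we fail to reject H₀.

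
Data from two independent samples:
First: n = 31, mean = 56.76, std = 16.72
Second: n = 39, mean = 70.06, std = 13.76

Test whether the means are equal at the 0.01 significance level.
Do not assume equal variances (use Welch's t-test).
Welch's two-sample t-test:
H₀: μ₁ = μ₂
H₁: μ₁ ≠ μ₂
s₁²/n₁ = 16.72²/31 = 9.0180,  s₂²/n₂ = 13.76²/39 = 4.8548
SE = √(s₁²/n₁ + s₂²/n₂) = √(9.0180 + 4.8548) = 3.7246
df (Welch-Satterthwaite) = (s₁²/n₁ + s₂²/n₂)² / [(s₁²/n₁)²/(n₁-1) + (s₂²/n₂)²/(n₂-1)] ≈ 57.78
t = (x̄₁ - x̄₂) / SE = (56.76 - 70.06) / 3.7246 = -13.30 / 3.7246 = -3.571
p-value = 0.0007

Since p-value < α = 0.01, we reject H₀.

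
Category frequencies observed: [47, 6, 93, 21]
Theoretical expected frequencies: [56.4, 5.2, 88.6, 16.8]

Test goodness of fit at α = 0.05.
Chi-square goodness of fit test:
H₀: observed counts match expected distribution
H₁: observed counts differ from expected distribution
df = k - 1 = 3
χ² = Σ(O - E)²/E
   = (47 - 56.4)²/56.4 + (6 - 5.2)²/5.2 + (93 - 88.6)²/88.6 + (21 - 16.8)²/16.8
   = 1.567 + 0.123 + 0.219 + 1.050
   = 2.96
p-value = 0.3981

Since p-value > α = 0.05, we fail to reject H₀.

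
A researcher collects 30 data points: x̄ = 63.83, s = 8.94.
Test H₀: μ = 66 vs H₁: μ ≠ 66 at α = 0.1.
One-sample t-test:
H₀: μ = 66
H₁: μ ≠ 66
df = n - 1 = 29
t = (x̄ - μ₀) / (s/√n) = (63.83 - 66) / (8.94/√30) = -1.329
p-value = 0.1941

Since p-value > α = 0.1, we fail to reject H₀.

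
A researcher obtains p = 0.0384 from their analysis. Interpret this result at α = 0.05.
Since p = 0.0384 < α = 0.05, reject H₀.
There is sufficient evidence to reject the null hypothesis; the result is statistically significant at the 0.05 level.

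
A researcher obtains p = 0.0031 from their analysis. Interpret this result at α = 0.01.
Since p = 0.0031 < α = 0.01, reject H₀.
There is sufficient evidence to reject the null hypothesis; the result is statistically significant at the 0.01 level.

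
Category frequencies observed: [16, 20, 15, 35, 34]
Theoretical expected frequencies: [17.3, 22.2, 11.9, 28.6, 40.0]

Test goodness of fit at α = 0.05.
Chi-square goodness of fit test:
H₀: observed counts match expected distribution
H₁: observed counts differ from expected distribution
df = k - 1 = 4
χ² = Σ(O - E)²/E
   = (16 - 17.3)²/17.3 + (20 - 22.2)²/22.2 + (15 - 11.9)²/11.9 + (35 - 28.6)²/28.6 + (34 - 40.0)²/40.0
   = 0.098 + 0.218 + 0.808 + 1.432 + 0.900
   = 3.46
p-value = 0.4847

Since p-value > α = 0.05, we fail to reject H₀.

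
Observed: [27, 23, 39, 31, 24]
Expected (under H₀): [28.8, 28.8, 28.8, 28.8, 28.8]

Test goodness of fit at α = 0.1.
Chi-square goodness of fit test:
H₀: observed counts match expected distribution
H₁: observed counts differ from expected distribution
df = k - 1 = 4
χ² = Σ(O - E)²/E
   = (27 - 28.8)²/28.8 + (23 - 28.8)²/28.8 + (39 - 28.8)²/28.8 + (31 - 28.8)²/28.8 + (24 - 28.8)²/28.8
   = 0.113 + 1.168 + 3.612 + 0.168 + 0.800
   = 5.86
p-value = 0.2098

Since p-value > α = 0.1, we fail to reject H₀.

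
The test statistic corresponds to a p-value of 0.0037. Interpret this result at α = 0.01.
Since p = 0.0037 < α = 0.01, reject H₀.
There is sufficient evidence to reject the null hypothesis; the result is statistically significant at the 0.01 level.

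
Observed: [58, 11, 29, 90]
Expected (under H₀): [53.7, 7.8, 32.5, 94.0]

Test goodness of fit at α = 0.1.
Chi-square goodness of fit test:
H₀: observed counts match expected distribution
H₁: observed counts differ from expected distribution
df = k - 1 = 3
χ² = Σ(O - E)²/E
   = (58 - 53.7)²/53.7 + (11 - 7.8)²/7.8 + (29 - 32.5)²/32.5 + (90 - 94.0)²/94.0
   = 0.344 + 1.313 + 0.377 + 0.170
   = 2.20
p-value = 0.5311

Since p-value > α = 0.1, we fail to reject H₀.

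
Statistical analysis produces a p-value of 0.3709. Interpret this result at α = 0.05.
Since p = 0.3709 > α = 0.05, fail to reject H₀.
There is insufficient evidence to reject the null hypothesis; the result is not statistically significant at the 0.05 level.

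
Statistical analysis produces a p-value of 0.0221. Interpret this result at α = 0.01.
Since p = 0.0221 > α = 0.01, fail to reject H₀.
There is insufficient evidence to reject the null hypothesis; the result is not statistically significant at the 0.01 level.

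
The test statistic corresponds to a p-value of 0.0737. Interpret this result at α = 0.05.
Since p = 0.0737 > α = 0.05, fail to reject H₀.
There is insufficient evidence to reject the null hypothesis; the result is not statistically significant at the 0.05 level.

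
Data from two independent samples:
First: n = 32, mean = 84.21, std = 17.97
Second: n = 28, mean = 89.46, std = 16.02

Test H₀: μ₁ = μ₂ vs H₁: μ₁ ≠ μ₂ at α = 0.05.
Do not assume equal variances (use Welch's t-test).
Welch's two-sample t-test:
H₀: μ₁ = μ₂
H₁: μ₁ ≠ μ₂
s₁²/n₁ = 17.97²/32 = 10.0913,  s₂²/n₂ = 16.02²/28 = 9.1657
SE = √(s₁²/n₁ + s₂²/n₂) = √(10.0913 + 9.1657) = 4.3883
df (Welch-Satterthwaite) = (s₁²/n₁ + s₂²/n₂)² / [(s₁²/n₁)²/(n₁-1) + (s₂²/n₂)²/(n₂-1)] ≈ 57.97
t = (x̄₁ - x̄₂) / SE = (84.21 - 89.46) / 4.3883 = -5.25 / 4.3883 = -1.196
p-value = 0.2364

Since p-value > α = 0.05, we fail to reject H₀.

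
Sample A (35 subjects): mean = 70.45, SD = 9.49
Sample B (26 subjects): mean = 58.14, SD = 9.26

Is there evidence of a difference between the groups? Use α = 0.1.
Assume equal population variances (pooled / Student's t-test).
Student's two-sample t-test (equal variances):
H₀: μ₁ = μ₂
H₁: μ₁ ≠ μ₂
df = n₁ + n₂ - 2 = 59
Pooled variance s_p² = [(n₁-1)s₁² + (n₂-1)s₂²] / (n₁ + n₂ - 2) = [(34)(9.49²) + (25)(9.26²)] / 59 = 88.2328
SE = √(s_p²(1/n₁ + 1/n₂)) = √(88.2328 × (1/35 + 1/26)) = 2.4320
t = (x̄₁ - x̄₂) / SE = (70.45 - 58.14) / 2.4320 = 12.31 / 2.4320 = 5.062
p-value < 0.0001

Since p-value < α = 0.1, we reject H₀.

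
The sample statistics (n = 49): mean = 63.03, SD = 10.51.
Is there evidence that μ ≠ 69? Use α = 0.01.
One-sample t-test:
H₀: μ = 69
H₁: μ ≠ 69
df = n - 1 = 48
t = (x̄ - μ₀) / (s/√n) = (63.03 - 69) / (10.51/√49) = -3.976
p-value = 0.0002

Since p-value < α = 0.01, we reject H₀.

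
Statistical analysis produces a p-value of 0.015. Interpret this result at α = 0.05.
Since p = 0.015 < α = 0.05, reject H₀.
There is sufficient evidence to reject the null hypothesis; the result is statistically significant at the 0.05 level.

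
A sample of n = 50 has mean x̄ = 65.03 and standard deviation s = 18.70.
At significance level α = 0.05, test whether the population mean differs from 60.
One-sample t-test:
H₀: μ = 60
H₁: μ ≠ 60
df = n - 1 = 49
t = (x̄ - μ₀) / (s/√n) = (65.03 - 60) / (18.70/√50) = 1.902
p-value = 0.0631

Since p-value > α = 0.05, we fail to reject H₀.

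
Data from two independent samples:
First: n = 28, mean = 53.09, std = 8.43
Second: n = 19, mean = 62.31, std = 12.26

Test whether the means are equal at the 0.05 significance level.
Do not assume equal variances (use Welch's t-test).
Welch's two-sample t-test:
H₀: μ₁ = μ₂
H₁: μ₁ ≠ μ₂
s₁²/n₁ = 8.43²/28 = 2.5380,  s₂²/n₂ = 12.26²/19 = 7.9109
SE = √(s₁²/n₁ + s₂²/n₂) = √(2.5380 + 7.9109) = 3.2325
df (Welch-Satterthwaite) = (s₁²/n₁ + s₂²/n₂)² / [(s₁²/n₁)²/(n₁-1) + (s₂²/n₂)²/(n₂-1)] ≈ 29.39
t = (x̄₁ - x̄₂) / SE = (53.09 - 62.31) / 3.2325 = -9.22 / 3.2325 = -2.852
p-value = 0.0079

Since p-value < α = 0.05, we reject H₀.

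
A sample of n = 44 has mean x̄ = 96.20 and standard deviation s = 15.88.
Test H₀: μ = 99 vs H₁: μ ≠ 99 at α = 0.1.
One-sample t-test:
H₀: μ = 99
H₁: μ ≠ 99
df = n - 1 = 43
t = (x̄ - μ₀) / (s/√n) = (96.20 - 99) / (15.88/√44) = -1.170
p-value = 0.2486

Since p-value > α = 0.1, we fail to reject H₀.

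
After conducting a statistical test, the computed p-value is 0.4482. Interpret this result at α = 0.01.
Since p = 0.4482 > α = 0.01, fail to reject H₀.
There is insufficient evidence to reject the null hypothesis; the result is not statistically significant at the 0.01 level.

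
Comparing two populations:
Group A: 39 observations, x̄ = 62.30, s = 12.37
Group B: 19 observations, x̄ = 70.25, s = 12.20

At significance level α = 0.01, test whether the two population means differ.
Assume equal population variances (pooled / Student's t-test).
Student's two-sample t-test (equal variances):
H₀: μ₁ = μ₂
H₁: μ₁ ≠ μ₂
df = n₁ + n₂ - 2 = 56
Pooled variance s_p² = [(n₁-1)s₁² + (n₂-1)s₂²] / (n₁ + n₂ - 2) = [(38)(12.37²) + (18)(12.20²)] / 56 = 151.6743
SE = √(s_p²(1/n₁ + 1/n₂)) = √(151.6743 × (1/39 + 1/19)) = 3.4456
t = (x̄₁ - x̄₂) / SE = (62.30 - 70.25) / 3.4456 = -7.95 / 3.4456 = -2.307
p-value = 0.0248

Since p-value > α = 0.01, we fail to reject H₀.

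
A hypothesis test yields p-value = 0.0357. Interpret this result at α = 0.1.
Since p = 0.0357 < α = 0.1, reject H₀.
There is sufficient evidence to reject the null hypothesis; the result is statistically significant at the 0.1 level.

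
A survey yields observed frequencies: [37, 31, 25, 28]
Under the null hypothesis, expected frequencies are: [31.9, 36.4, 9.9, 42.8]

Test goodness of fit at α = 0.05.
Chi-square goodness of fit test:
H₀: observed counts match expected distribution
H₁: observed counts differ from expected distribution
df = k - 1 = 3
χ² = Σ(O - E)²/E
   = (37 - 31.9)²/31.9 + (31 - 36.4)²/36.4 + (25 - 9.9)²/9.9 + (28 - 42.8)²/42.8
   = 0.815 + 0.801 + 23.031 + 5.118
   = 29.77
p-value < 0.0001

Since p-value < α = 0.05, we reject H₀.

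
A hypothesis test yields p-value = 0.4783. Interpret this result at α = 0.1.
Since p = 0.4783 > α = 0.1, fail to reject H₀.
There is insufficient evidence to reject the null hypothesis; the result is not statistically significant at the 0.1 level.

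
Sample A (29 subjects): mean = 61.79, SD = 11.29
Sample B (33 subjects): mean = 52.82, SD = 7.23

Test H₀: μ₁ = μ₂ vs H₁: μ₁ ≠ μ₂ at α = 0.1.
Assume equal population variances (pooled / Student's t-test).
Student's two-sample t-test (equal variances):
H₀: μ₁ = μ₂
H₁: μ₁ ≠ μ₂
df = n₁ + n₂ - 2 = 60
Pooled variance s_p² = [(n₁-1)s₁² + (n₂-1)s₂²] / (n₁ + n₂ - 2) = [(28)(11.29²) + (32)(7.23²)] / 60 = 87.3621
SE = √(s_p²(1/n₁ + 1/n₂)) = √(87.3621 × (1/29 + 1/33)) = 2.3790
t = (x̄₁ - x̄₂) / SE = (61.79 - 52.82) / 2.3790 = 8.97 / 2.3790 = 3.770
p-value = 0.0004

Since p-value < α = 0.1, we reject H₀.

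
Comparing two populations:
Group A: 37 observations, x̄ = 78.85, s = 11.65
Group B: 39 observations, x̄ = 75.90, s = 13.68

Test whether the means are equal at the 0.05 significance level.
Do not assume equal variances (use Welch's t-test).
Welch's two-sample t-test:
H₀: μ₁ = μ₂
H₁: μ₁ ≠ μ₂
s₁²/n₁ = 11.65²/37 = 3.6682,  s₂²/n₂ = 13.68²/39 = 4.7985
SE = √(s₁²/n₁ + s₂²/n₂) = √(3.6682 + 4.7985) = 2.9098
df (Welch-Satterthwaite) = (s₁²/n₁ + s₂²/n₂)² / [(s₁²/n₁)²/(n₁-1) + (s₂²/n₂)²/(n₂-1)] ≈ 73.17
t = (x̄₁ - x̄₂) / SE = (78.85 - 75.90) / 2.9098 = 2.95 / 2.9098 = 1.014
p-value = 0.3140

Since p-value > α = 0.05, we fail to reject H₀.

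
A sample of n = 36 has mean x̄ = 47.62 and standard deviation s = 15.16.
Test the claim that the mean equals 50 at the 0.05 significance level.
One-sample t-test:
H₀: μ = 50
H₁: μ ≠ 50
df = n - 1 = 35
t = (x̄ - μ₀) / (s/√n) = (47.62 - 50) / (15.16/√36) = -0.942
p-value = 0.3527

Since p-value > α = 0.05, we fail to reject H₀.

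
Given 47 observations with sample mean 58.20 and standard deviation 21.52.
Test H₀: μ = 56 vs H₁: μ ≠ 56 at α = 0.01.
One-sample t-test:
H₀: μ = 56
H₁: μ ≠ 56
df = n - 1 = 46
t = (x̄ - μ₀) / (s/√n) = (58.20 - 56) / (21.52/√47) = 0.701
p-value = 0.4869

Since p-value > α = 0.01, we fail to reject H₀.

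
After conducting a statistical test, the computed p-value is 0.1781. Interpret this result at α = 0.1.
Since p = 0.1781 > α = 0.1, fail to reject H₀.
There is insufficient evidence to reject the null hypothesis; the result is not statistically significant at the 0.1 level.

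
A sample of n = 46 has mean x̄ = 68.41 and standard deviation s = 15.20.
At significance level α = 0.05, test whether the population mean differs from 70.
One-sample t-test:
H₀: μ = 70
H₁: μ ≠ 70
df = n - 1 = 45
t = (x̄ - μ₀) / (s/√n) = (68.41 - 70) / (15.20/√46) = -0.709
p-value = 0.4817

Since p-value > α = 0.05, we fail to reject H₀.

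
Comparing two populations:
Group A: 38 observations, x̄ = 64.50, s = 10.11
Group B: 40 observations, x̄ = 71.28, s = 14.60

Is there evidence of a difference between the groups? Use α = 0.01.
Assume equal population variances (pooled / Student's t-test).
Student's two-sample t-test (equal variances):
H₀: μ₁ = μ₂
H₁: μ₁ ≠ μ₂
df = n₁ + n₂ - 2 = 76
Pooled variance s_p² = [(n₁-1)s₁² + (n₂-1)s₂²] / (n₁ + n₂ - 2) = [(37)(10.11²) + (39)(14.60²)] / 76 = 159.1459
SE = √(s_p²(1/n₁ + 1/n₂)) = √(159.1459 × (1/38 + 1/40)) = 2.8577
t = (x̄₁ - x̄₂) / SE = (64.50 - 71.28) / 2.8577 = -6.78 / 2.8577 = -2.373
p-value = 0.0202

Since p-value > α = 0.01, we fail to reject H₀.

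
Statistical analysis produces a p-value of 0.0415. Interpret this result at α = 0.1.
Since p = 0.0415 < α = 0.1, reject H₀.
There is sufficient evidence to reject the null hypothesis; the result is statistically significant at the 0.1 level.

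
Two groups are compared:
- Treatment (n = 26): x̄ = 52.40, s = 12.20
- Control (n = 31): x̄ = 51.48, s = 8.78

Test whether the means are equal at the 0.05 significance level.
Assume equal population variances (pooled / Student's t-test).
Student's two-sample t-test (equal variances):
H₀: μ₁ = μ₂
H₁: μ₁ ≠ μ₂
df = n₁ + n₂ - 2 = 55
Pooled variance s_p² = [(n₁-1)s₁² + (n₂-1)s₂²] / (n₁ + n₂ - 2) = [(25)(12.20²) + (30)(8.78²)] / 55 = 109.7028
SE = √(s_p²(1/n₁ + 1/n₂)) = √(109.7028 × (1/26 + 1/31)) = 2.7853
t = (x̄₁ - x̄₂) / SE = (52.40 - 51.48) / 2.7853 = 0.92 / 2.7853 = 0.330
p-value = 0.7424

Since p-value > α = 0.05, we fail to reject H₀.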